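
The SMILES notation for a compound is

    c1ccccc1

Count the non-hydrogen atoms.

Every atom symbol written in the SMILES (organic subset) is one heavy atom; implicit H are not written.
Heavy atoms by element → C:6.
Total: 6.

6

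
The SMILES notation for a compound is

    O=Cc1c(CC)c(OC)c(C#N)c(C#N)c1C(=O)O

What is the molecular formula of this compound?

C13H10N2O4

Walk through each heavy atom and fill implicit hydrogens from standard valence (C 4, N 3, O 2, S 2, halogen 1); for lowercase aromatic atoms, an aromatic c carries 1 H when it has two neighbours and 0 H with three, and aromatic n carries 0 H:
  atom 1: O, bond orders sum to 2 (valence 2) → 0 H
  atom 2: C, bond orders sum to 3 (valence 4) → 1 H
  atom 3: aromatic c, 3 neighbours → 0 H
  atom 4: aromatic c, 3 neighbours → 0 H
  atom 5: C, bond orders sum to 2 (valence 4) → 2 H
  atom 6: C, bond orders sum to 1 (valence 4) → 3 H
  atom 7: aromatic c, 3 neighbours → 0 H
  atom 8: O, bond orders sum to 2 (valence 2) → 0 H
  atom 9: C, bond orders sum to 1 (valence 4) → 3 H
  atom 10: aromatic c, 3 neighbours → 0 H
  atom 11: C, bond orders sum to 4 (valence 4) → 0 H
  atom 12: N, bond orders sum to 3 (valence 3) → 0 H
  atom 13: aromatic c, 3 neighbours → 0 H
  atom 14: C, bond orders sum to 4 (valence 4) → 0 H
  atom 15: N, bond orders sum to 3 (valence 3) → 0 H
  atom 16: aromatic c, 3 neighbours → 0 H
  atom 17: C, bond orders sum to 4 (valence 4) → 0 H
  atom 18: O, bond orders sum to 2 (valence 2) → 0 H
  atom 19: O, bond orders sum to 1 (valence 2) → 1 H
Totals → C:13, H:10, N:2, O:4.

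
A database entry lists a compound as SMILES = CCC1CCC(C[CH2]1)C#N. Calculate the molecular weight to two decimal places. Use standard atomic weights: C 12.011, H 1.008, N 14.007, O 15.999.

137.23 g/mol

First, the molecular formula is C9H15N (counting implicit H from valence).
  C: 9 × 12.011 = 108.099
  H: 15 × 1.008 = 15.120
  N: 1 × 14.007 = 14.007
Sum: 9×12.011 + 15×1.008 + 1×14.007 = 137.226 → 137.23 g/mol.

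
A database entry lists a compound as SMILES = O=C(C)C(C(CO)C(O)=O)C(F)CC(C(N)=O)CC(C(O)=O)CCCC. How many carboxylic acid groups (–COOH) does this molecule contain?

The carboxylic acid motif appears at heavy-atom positions 8, 20 in the SMILES.
Other groups present: 1 amide, 1 hydroxyl, 1 ketone.
Carboxylic acid count: 2.

2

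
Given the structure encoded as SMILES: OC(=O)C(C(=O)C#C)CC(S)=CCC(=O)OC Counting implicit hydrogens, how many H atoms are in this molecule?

Walk through each heavy atom and fill implicit hydrogens from standard valence (C 4, N 3, O 2, S 2, halogen 1):
  atom 1: O, bond orders sum to 1 (valence 2) → 1 H
  atom 2: C, bond orders sum to 4 (valence 4) → 0 H
  atom 3: O, bond orders sum to 2 (valence 2) → 0 H
  atom 4: C, bond orders sum to 3 (valence 4) → 1 H
  atom 5: C, bond orders sum to 4 (valence 4) → 0 H
  atom 6: O, bond orders sum to 2 (valence 2) → 0 H
  atom 7: C, bond orders sum to 4 (valence 4) → 0 H
  atom 8: C, bond orders sum to 3 (valence 4) → 1 H
  atom 9: C, bond orders sum to 2 (valence 4) → 2 H
  atom 10: C, bond orders sum to 4 (valence 4) → 0 H
  atom 11: S, bond orders sum to 1 (valence 2) → 1 H
  atom 12: C, bond orders sum to 3 (valence 4) → 1 H
  atom 13: C, bond orders sum to 2 (valence 4) → 2 H
  atom 14: C, bond orders sum to 4 (valence 4) → 0 H
  atom 15: O, bond orders sum to 2 (valence 2) → 0 H
  atom 16: O, bond orders sum to 2 (valence 2) → 0 H
  atom 17: C, bond orders sum to 1 (valence 4) → 3 H
Total hydrogens: 12.

12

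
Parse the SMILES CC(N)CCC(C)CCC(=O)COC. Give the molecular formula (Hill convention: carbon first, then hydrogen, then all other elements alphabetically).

Walk through each heavy atom and fill implicit hydrogens from standard valence (C 4, N 3, O 2, S 2, halogen 1):
  atom 1: C, bond orders sum to 1 (valence 4) → 3 H
  atom 2: C, bond orders sum to 3 (valence 4) → 1 H
  atom 3: N, bond orders sum to 1 (valence 3) → 2 H
  atom 4: C, bond orders sum to 2 (valence 4) → 2 H
  atom 5: C, bond orders sum to 2 (valence 4) → 2 H
  atom 6: C, bond orders sum to 3 (valence 4) → 1 H
  atom 7: C, bond orders sum to 1 (valence 4) → 3 H
  atom 8: C, bond orders sum to 2 (valence 4) → 2 H
  atom 9: C, bond orders sum to 2 (valence 4) → 2 H
  atom 10: C, bond orders sum to 4 (valence 4) → 0 H
  atom 11: O, bond orders sum to 2 (valence 2) → 0 H
  atom 12: C, bond orders sum to 2 (valence 4) → 2 H
  atom 13: O, bond orders sum to 2 (valence 2) → 0 H
  atom 14: C, bond orders sum to 1 (valence 4) → 3 H
Totals → C:11, H:23, N:1, O:2.

C11H23NO2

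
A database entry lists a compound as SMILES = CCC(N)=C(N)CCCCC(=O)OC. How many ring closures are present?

In SMILES, each pair of matching ring-closure digits denotes one ring-closing bond; the number of such bonds equals the number of independent rings.
Ring-closure bonds here: 0.

0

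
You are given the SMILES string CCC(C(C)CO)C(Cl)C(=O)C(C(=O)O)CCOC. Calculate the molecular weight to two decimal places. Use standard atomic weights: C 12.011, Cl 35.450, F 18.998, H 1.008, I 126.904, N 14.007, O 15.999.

294.77 g/mol

First, the molecular formula is C13H23ClO5 (counting implicit H from valence).
  C: 13 × 12.011 = 156.143
  Cl: 1 × 35.450 = 35.450
  H: 23 × 1.008 = 23.184
  O: 5 × 15.999 = 79.995
Sum: 13×12.011 + 1×35.450 + 23×1.008 + 5×15.999 = 294.772 → 294.77 g/mol.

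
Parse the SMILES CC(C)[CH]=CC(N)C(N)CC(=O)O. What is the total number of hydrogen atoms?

Walk through each heavy atom and fill implicit hydrogens from standard valence (C 4, N 3, O 2, S 2, halogen 1):
  atom 1: C, bond orders sum to 1 (valence 4) → 3 H
  atom 2: C, bond orders sum to 3 (valence 4) → 1 H
  atom 3: C, bond orders sum to 1 (valence 4) → 3 H
  atom 4: C with explicit H count 1
  atom 5: C, bond orders sum to 3 (valence 4) → 1 H
  atom 6: C, bond orders sum to 3 (valence 4) → 1 H
  atom 7: N, bond orders sum to 1 (valence 3) → 2 H
  atom 8: C, bond orders sum to 3 (valence 4) → 1 H
  atom 9: N, bond orders sum to 1 (valence 3) → 2 H
  atom 10: C, bond orders sum to 2 (valence 4) → 2 H
  atom 11: C, bond orders sum to 4 (valence 4) → 0 H
  atom 12: O, bond orders sum to 2 (valence 2) → 0 H
  atom 13: O, bond orders sum to 1 (valence 2) → 1 H
Total hydrogens: 18.

18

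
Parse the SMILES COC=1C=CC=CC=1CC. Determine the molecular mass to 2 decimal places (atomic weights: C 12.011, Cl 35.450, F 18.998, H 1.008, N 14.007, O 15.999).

First, the molecular formula is C9H12O (counting implicit H from valence).
  C: 9 × 12.011 = 108.099
  H: 12 × 1.008 = 12.096
  O: 1 × 15.999 = 15.999
Sum: 9×12.011 + 12×1.008 + 1×15.999 = 136.194 → 136.19 g/mol.

136.19 g/mol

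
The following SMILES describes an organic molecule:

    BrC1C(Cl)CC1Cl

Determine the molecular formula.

C4H5BrCl2

Walk through each heavy atom and fill implicit hydrogens from standard valence (C 4, N 3, O 2, S 2, halogen 1):
  atom 1: Br (halogen, monovalent) → 0 H
  atom 2: C, bond orders sum to 3 (valence 4) → 1 H
  atom 3: C, bond orders sum to 3 (valence 4) → 1 H
  atom 4: Cl (halogen, monovalent) → 0 H
  atom 5: C, bond orders sum to 2 (valence 4) → 2 H
  atom 6: C, bond orders sum to 3 (valence 4) → 1 H
  atom 7: Cl (halogen, monovalent) → 0 H
Totals → C:4, H:5, Br:1, Cl:2.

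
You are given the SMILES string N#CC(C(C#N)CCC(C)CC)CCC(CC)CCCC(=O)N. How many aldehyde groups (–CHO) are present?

Scan the SMILES for the aldehyde motif — none present.
Groups that are present: 1 amide, 2 nitrile.

0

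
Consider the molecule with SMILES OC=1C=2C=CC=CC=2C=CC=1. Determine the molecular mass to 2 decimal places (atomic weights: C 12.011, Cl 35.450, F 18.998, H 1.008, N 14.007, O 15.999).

First, the molecular formula is C10H8O (counting implicit H from valence).
  C: 10 × 12.011 = 120.110
  H: 8 × 1.008 = 8.064
  O: 1 × 15.999 = 15.999
Sum: 10×12.011 + 8×1.008 + 1×15.999 = 144.173 → 144.17 g/mol.

144.17 g/mol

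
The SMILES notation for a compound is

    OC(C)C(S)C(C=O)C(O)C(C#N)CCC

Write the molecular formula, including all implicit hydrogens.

Walk through each heavy atom and fill implicit hydrogens from standard valence (C 4, N 3, O 2, S 2, halogen 1):
  atom 1: O, bond orders sum to 1 (valence 2) → 1 H
  atom 2: C, bond orders sum to 3 (valence 4) → 1 H
  atom 3: C, bond orders sum to 1 (valence 4) → 3 H
  atom 4: C, bond orders sum to 3 (valence 4) → 1 H
  atom 5: S, bond orders sum to 1 (valence 2) → 1 H
  atom 6: C, bond orders sum to 3 (valence 4) → 1 H
  atom 7: C, bond orders sum to 3 (valence 4) → 1 H
  atom 8: O, bond orders sum to 2 (valence 2) → 0 H
  atom 9: C, bond orders sum to 3 (valence 4) → 1 H
  atom 10: O, bond orders sum to 1 (valence 2) → 1 H
  atom 11: C, bond orders sum to 3 (valence 4) → 1 H
  atom 12: C, bond orders sum to 4 (valence 4) → 0 H
  atom 13: N, bond orders sum to 3 (valence 3) → 0 H
  atom 14: C, bond orders sum to 2 (valence 4) → 2 H
  atom 15: C, bond orders sum to 2 (valence 4) → 2 H
  atom 16: C, bond orders sum to 1 (valence 4) → 3 H
Totals → C:11, H:19, N:1, O:3, S:1.
In Hill order: C11H19NO3S.

C11H19NO3S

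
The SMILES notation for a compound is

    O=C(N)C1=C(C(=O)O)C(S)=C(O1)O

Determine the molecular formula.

C6H5NO5S

Walk through each heavy atom and fill implicit hydrogens from standard valence (C 4, N 3, O 2, S 2, halogen 1):
  atom 1: O, bond orders sum to 2 (valence 2) → 0 H
  atom 2: C, bond orders sum to 4 (valence 4) → 0 H
  atom 3: N, bond orders sum to 1 (valence 3) → 2 H
  atom 4: C, bond orders sum to 4 (valence 4) → 0 H
  atom 5: C, bond orders sum to 4 (valence 4) → 0 H
  atom 6: C, bond orders sum to 4 (valence 4) → 0 H
  atom 7: O, bond orders sum to 2 (valence 2) → 0 H
  atom 8: O, bond orders sum to 1 (valence 2) → 1 H
  atom 9: C, bond orders sum to 4 (valence 4) → 0 H
  atom 10: S, bond orders sum to 1 (valence 2) → 1 H
  atom 11: C, bond orders sum to 4 (valence 4) → 0 H
  atom 12: O, bond orders sum to 2 (valence 2) → 0 H
  atom 13: O, bond orders sum to 1 (valence 2) → 1 H
Totals → C:6, H:5, N:1, O:5, S:1.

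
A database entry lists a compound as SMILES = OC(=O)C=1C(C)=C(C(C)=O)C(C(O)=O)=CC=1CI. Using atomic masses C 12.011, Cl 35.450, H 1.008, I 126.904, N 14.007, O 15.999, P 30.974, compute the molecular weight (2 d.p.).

First, the molecular formula is C12H11IO5 (counting implicit H from valence).
  C: 12 × 12.011 = 144.132
  H: 11 × 1.008 = 11.088
  I: 1 × 126.904 = 126.904
  O: 5 × 15.999 = 79.995
Sum: 12×12.011 + 11×1.008 + 1×126.904 + 5×15.999 = 362.119 → 362.12 g/mol.

362.12 g/mol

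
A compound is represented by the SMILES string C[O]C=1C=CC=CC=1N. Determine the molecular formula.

C7H9NO

Walk through each heavy atom and fill implicit hydrogens from standard valence (C 4, N 3, O 2, S 2, halogen 1):
  atom 1: C, bond orders sum to 1 (valence 4) → 3 H
  atom 2: O with explicit H count 0
  atom 3: C, bond orders sum to 4 (valence 4) → 0 H
  atom 4: C, bond orders sum to 3 (valence 4) → 1 H
  atom 5: C, bond orders sum to 3 (valence 4) → 1 H
  atom 6: C, bond orders sum to 3 (valence 4) → 1 H
  atom 7: C, bond orders sum to 3 (valence 4) → 1 H
  atom 8: C, bond orders sum to 4 (valence 4) → 0 H
  atom 9: N, bond orders sum to 1 (valence 3) → 2 H
Totals → C:7, H:9, N:1, O:1.
In Hill order: C7H9NO.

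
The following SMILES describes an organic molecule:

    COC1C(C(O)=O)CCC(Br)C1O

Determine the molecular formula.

C8H13BrO4

Walk through each heavy atom and fill implicit hydrogens from standard valence (C 4, N 3, O 2, S 2, halogen 1):
  atom 1: C, bond orders sum to 1 (valence 4) → 3 H
  atom 2: O, bond orders sum to 2 (valence 2) → 0 H
  atom 3: C, bond orders sum to 3 (valence 4) → 1 H
  atom 4: C, bond orders sum to 3 (valence 4) → 1 H
  atom 5: C, bond orders sum to 4 (valence 4) → 0 H
  atom 6: O, bond orders sum to 1 (valence 2) → 1 H
  atom 7: O, bond orders sum to 2 (valence 2) → 0 H
  atom 8: C, bond orders sum to 2 (valence 4) → 2 H
  atom 9: C, bond orders sum to 2 (valence 4) → 2 H
  atom 10: C, bond orders sum to 3 (valence 4) → 1 H
  atom 11: Br (halogen, monovalent) → 0 H
  atom 12: C, bond orders sum to 3 (valence 4) → 1 H
  atom 13: O, bond orders sum to 1 (valence 2) → 1 H
Totals → C:8, H:13, Br:1, O:4.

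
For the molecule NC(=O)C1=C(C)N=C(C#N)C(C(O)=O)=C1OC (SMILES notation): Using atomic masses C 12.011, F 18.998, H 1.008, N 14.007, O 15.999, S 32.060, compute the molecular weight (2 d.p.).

235.20 g/mol

First, the molecular formula is C10H9N3O4 (counting implicit H from valence).
  C: 10 × 12.011 = 120.110
  H: 9 × 1.008 = 9.072
  N: 3 × 14.007 = 42.021
  O: 4 × 15.999 = 63.996
Sum: 10×12.011 + 9×1.008 + 3×14.007 + 4×15.999 = 235.199 → 235.20 g/mol.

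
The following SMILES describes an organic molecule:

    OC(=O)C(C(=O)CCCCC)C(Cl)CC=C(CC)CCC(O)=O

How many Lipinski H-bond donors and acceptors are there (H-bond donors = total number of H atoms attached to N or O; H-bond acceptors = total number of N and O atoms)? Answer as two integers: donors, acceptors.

2, 5

Donors: find every N or O and count the H atoms it carries.
  atom 1 (O): bond orders sum to 1 → 1 H
  atom 3 (O): bond orders sum to 2 → 0 H
  atom 6 (O): bond orders sum to 2 → 0 H
  atom 22 (O): bond orders sum to 1 → 1 H
  atom 23 (O): bond orders sum to 2 → 0 H
Lipinski HBD = 2.
Acceptors: N atoms = 0, O atoms = 5 → HBA = 5.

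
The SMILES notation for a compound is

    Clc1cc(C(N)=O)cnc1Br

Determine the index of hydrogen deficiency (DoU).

Molecular formula: C6H4BrClN2O.
DoU = (2C + 2 + N − H − X) / 2, where X is the halogen count and O/S are ignored.
    = (2·6 + 2 + 2 − 4 − 2) / 2 = 10 / 2 = 5.

5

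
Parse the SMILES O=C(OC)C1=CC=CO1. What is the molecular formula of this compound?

Walk through each heavy atom and fill implicit hydrogens from standard valence (C 4, N 3, O 2, S 2, halogen 1):
  atom 1: O, bond orders sum to 2 (valence 2) → 0 H
  atom 2: C, bond orders sum to 4 (valence 4) → 0 H
  atom 3: O, bond orders sum to 2 (valence 2) → 0 H
  atom 4: C, bond orders sum to 1 (valence 4) → 3 H
  atom 5: C, bond orders sum to 4 (valence 4) → 0 H
  atom 6: C, bond orders sum to 3 (valence 4) → 1 H
  atom 7: C, bond orders sum to 3 (valence 4) → 1 H
  atom 8: C, bond orders sum to 3 (valence 4) → 1 H
  atom 9: O, bond orders sum to 2 (valence 2) → 0 H
Totals → C:6, H:6, O:3.
In Hill order: C6H6O3.

C6H6O3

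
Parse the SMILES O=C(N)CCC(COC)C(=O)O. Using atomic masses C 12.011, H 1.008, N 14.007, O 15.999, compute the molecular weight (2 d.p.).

175.18 g/mol

First, the molecular formula is C7H13NO4 (counting implicit H from valence).
  C: 7 × 12.011 = 84.077
  H: 13 × 1.008 = 13.104
  N: 1 × 14.007 = 14.007
  O: 4 × 15.999 = 63.996
Sum: 7×12.011 + 13×1.008 + 1×14.007 + 4×15.999 = 175.184 → 175.18 g/mol.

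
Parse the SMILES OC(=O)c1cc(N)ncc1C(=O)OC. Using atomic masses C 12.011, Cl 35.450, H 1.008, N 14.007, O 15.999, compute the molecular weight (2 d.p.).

196.16 g/mol

First, the molecular formula is C8H8N2O4 (counting implicit H from valence).
  C: 8 × 12.011 = 96.088
  H: 8 × 1.008 = 8.064
  N: 2 × 14.007 = 28.014
  O: 4 × 15.999 = 63.996
Sum: 8×12.011 + 8×1.008 + 2×14.007 + 4×15.999 = 196.162 → 196.16 g/mol.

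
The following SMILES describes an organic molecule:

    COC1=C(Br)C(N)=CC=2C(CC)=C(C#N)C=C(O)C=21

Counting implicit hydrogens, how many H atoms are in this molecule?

Walk through each heavy atom and fill implicit hydrogens from standard valence (C 4, N 3, O 2, S 2, halogen 1):
  atom 1: C, bond orders sum to 1 (valence 4) → 3 H
  atom 2: O, bond orders sum to 2 (valence 2) → 0 H
  atom 3: C, bond orders sum to 4 (valence 4) → 0 H
  atom 4: C, bond orders sum to 4 (valence 4) → 0 H
  atom 5: Br (halogen, monovalent) → 0 H
  atom 6: C, bond orders sum to 4 (valence 4) → 0 H
  atom 7: N, bond orders sum to 1 (valence 3) → 2 H
  atom 8: C, bond orders sum to 3 (valence 4) → 1 H
  atom 9: C, bond orders sum to 4 (valence 4) → 0 H
  atom 10: C, bond orders sum to 4 (valence 4) → 0 H
  atom 11: C, bond orders sum to 2 (valence 4) → 2 H
  atom 12: C, bond orders sum to 1 (valence 4) → 3 H
  atom 13: C, bond orders sum to 4 (valence 4) → 0 H
  atom 14: C, bond orders sum to 4 (valence 4) → 0 H
  atom 15: N, bond orders sum to 3 (valence 3) → 0 H
  atom 16: C, bond orders sum to 3 (valence 4) → 1 H
  atom 17: C, bond orders sum to 4 (valence 4) → 0 H
  atom 18: O, bond orders sum to 1 (valence 2) → 1 H
  atom 19: C, bond orders sum to 4 (valence 4) → 0 H
Total hydrogens: 13.

13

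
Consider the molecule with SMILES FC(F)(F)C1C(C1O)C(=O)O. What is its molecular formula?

Walk through each heavy atom and fill implicit hydrogens from standard valence (C 4, N 3, O 2, S 2, halogen 1):
  atom 1: F (halogen, monovalent) → 0 H
  atom 2: C, bond orders sum to 4 (valence 4) → 0 H
  atom 3: F (halogen, monovalent) → 0 H
  atom 4: F (halogen, monovalent) → 0 H
  atom 5: C, bond orders sum to 3 (valence 4) → 1 H
  atom 6: C, bond orders sum to 3 (valence 4) → 1 H
  atom 7: C, bond orders sum to 3 (valence 4) → 1 H
  atom 8: O, bond orders sum to 1 (valence 2) → 1 H
  atom 9: C, bond orders sum to 4 (valence 4) → 0 H
  atom 10: O, bond orders sum to 2 (valence 2) → 0 H
  atom 11: O, bond orders sum to 1 (valence 2) → 1 H
Totals → C:5, H:5, F:3, O:3.
In Hill order: C5H5F3O3.

C5H5F3O3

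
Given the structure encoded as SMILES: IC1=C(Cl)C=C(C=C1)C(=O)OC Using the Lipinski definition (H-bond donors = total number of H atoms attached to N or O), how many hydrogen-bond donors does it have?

Donors: find every N or O and count the H atoms it carries.
  atom 10 (O): bond orders sum to 2 → 0 H
  atom 11 (O): bond orders sum to 2 → 0 H
Lipinski HBD = 0.

0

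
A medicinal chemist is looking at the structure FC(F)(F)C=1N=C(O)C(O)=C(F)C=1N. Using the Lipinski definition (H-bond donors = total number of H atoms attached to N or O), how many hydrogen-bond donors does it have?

Donors: find every N or O and count the H atoms it carries.
  atom 6 (N): bond orders sum to 3 → 0 H
  atom 8 (O): bond orders sum to 1 → 1 H
  atom 10 (O): bond orders sum to 1 → 1 H
  atom 14 (N): bond orders sum to 1 → 2 H
Lipinski HBD = 4.

4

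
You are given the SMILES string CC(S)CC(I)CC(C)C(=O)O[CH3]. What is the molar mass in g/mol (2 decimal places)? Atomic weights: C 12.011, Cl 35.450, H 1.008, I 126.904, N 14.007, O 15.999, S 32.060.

First, the molecular formula is C9H17IO2S (counting implicit H from valence).
  C: 9 × 12.011 = 108.099
  H: 17 × 1.008 = 17.136
  I: 1 × 126.904 = 126.904
  O: 2 × 15.999 = 31.998
  S: 1 × 32.060 = 32.060
Sum: 9×12.011 + 17×1.008 + 1×126.904 + 2×15.999 + 1×32.060 = 316.197 → 316.20 g/mol.

316.20 g/mol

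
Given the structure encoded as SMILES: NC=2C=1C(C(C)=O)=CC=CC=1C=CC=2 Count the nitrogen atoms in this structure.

1

Scan the SMILES for N atoms (remember two-letter symbols like Cl and Br are single atoms).
Nitrogen count: 1.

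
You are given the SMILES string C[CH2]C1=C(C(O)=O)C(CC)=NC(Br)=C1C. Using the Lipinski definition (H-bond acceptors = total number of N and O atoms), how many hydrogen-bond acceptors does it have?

3

N atoms: 1; O atoms: 2.
Lipinski HBA = 1 + 2 = 3.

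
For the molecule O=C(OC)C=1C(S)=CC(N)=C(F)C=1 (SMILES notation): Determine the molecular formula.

Walk through each heavy atom and fill implicit hydrogens from standard valence (C 4, N 3, O 2, S 2, halogen 1):
  atom 1: O, bond orders sum to 2 (valence 2) → 0 H
  atom 2: C, bond orders sum to 4 (valence 4) → 0 H
  atom 3: O, bond orders sum to 2 (valence 2) → 0 H
  atom 4: C, bond orders sum to 1 (valence 4) → 3 H
  atom 5: C, bond orders sum to 4 (valence 4) → 0 H
  atom 6: C, bond orders sum to 4 (valence 4) → 0 H
  atom 7: S, bond orders sum to 1 (valence 2) → 1 H
  atom 8: C, bond orders sum to 3 (valence 4) → 1 H
  atom 9: C, bond orders sum to 4 (valence 4) → 0 H
  atom 10: N, bond orders sum to 1 (valence 3) → 2 H
  atom 11: C, bond orders sum to 4 (valence 4) → 0 H
  atom 12: F (halogen, monovalent) → 0 H
  atom 13: C, bond orders sum to 3 (valence 4) → 1 H
Totals → C:8, H:8, F:1, N:1, O:2, S:1.

C8H8FNO2S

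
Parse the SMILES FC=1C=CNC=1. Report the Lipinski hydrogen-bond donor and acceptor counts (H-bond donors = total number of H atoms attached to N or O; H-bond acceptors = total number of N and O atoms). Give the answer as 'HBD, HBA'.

1, 1

Donors: find every N or O and count the H atoms it carries.
  atom 5 (N): bond orders sum to 2 → 1 H
Lipinski HBD = 1.
Acceptors: N atoms = 1, O atoms = 0 → HBA = 1.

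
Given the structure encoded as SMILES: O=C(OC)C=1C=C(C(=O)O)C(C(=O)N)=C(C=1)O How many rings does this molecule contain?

1

In SMILES, each pair of matching ring-closure digits denotes one ring-closing bond; the number of such bonds equals the number of independent rings.
Ring-closure bonds here: 1.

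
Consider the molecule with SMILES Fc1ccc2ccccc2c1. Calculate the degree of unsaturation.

Molecular formula: C10H7F.
DoU = (2C + 2 + N − H − X) / 2, where X is the halogen count and O/S are ignored.
    = (2·10 + 2 + 0 − 7 − 1) / 2 = 14 / 2 = 7.

7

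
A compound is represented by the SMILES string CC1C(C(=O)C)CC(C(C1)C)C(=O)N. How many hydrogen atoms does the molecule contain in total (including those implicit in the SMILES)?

Walk through each heavy atom and fill implicit hydrogens from standard valence (C 4, N 3, O 2, S 2, halogen 1):
  atom 1: C, bond orders sum to 1 (valence 4) → 3 H
  atom 2: C, bond orders sum to 3 (valence 4) → 1 H
  atom 3: C, bond orders sum to 3 (valence 4) → 1 H
  atom 4: C, bond orders sum to 4 (valence 4) → 0 H
  atom 5: O, bond orders sum to 2 (valence 2) → 0 H
  atom 6: C, bond orders sum to 1 (valence 4) → 3 H
  atom 7: C, bond orders sum to 2 (valence 4) → 2 H
  atom 8: C, bond orders sum to 3 (valence 4) → 1 H
  atom 9: C, bond orders sum to 3 (valence 4) → 1 H
  atom 10: C, bond orders sum to 2 (valence 4) → 2 H
  atom 11: C, bond orders sum to 1 (valence 4) → 3 H
  atom 12: C, bond orders sum to 4 (valence 4) → 0 H
  atom 13: O, bond orders sum to 2 (valence 2) → 0 H
  atom 14: N, bond orders sum to 1 (valence 3) → 2 H
Total hydrogens: 19.

19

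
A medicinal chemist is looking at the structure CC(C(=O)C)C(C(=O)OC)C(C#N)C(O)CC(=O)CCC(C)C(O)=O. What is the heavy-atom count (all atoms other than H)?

25

Every atom symbol written in the SMILES (organic subset) is one heavy atom; implicit H are not written.
Heavy atoms by element → C:17, N:1, O:7.
Total: 25.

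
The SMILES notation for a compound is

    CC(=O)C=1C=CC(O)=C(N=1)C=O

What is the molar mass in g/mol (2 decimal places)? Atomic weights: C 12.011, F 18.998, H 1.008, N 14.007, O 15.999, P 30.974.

165.15 g/mol

First, the molecular formula is C8H7NO3 (counting implicit H from valence).
  C: 8 × 12.011 = 96.088
  H: 7 × 1.008 = 7.056
  N: 1 × 14.007 = 14.007
  O: 3 × 15.999 = 47.997
Sum: 8×12.011 + 7×1.008 + 1×14.007 + 3×15.999 = 165.148 → 165.15 g/mol.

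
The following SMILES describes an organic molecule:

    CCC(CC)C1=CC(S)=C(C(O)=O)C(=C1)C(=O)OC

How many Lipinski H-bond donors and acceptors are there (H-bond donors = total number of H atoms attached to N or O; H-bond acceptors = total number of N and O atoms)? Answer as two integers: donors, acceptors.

Donors: find every N or O and count the H atoms it carries.
  atom 12 (O): bond orders sum to 1 → 1 H
  atom 13 (O): bond orders sum to 2 → 0 H
  atom 17 (O): bond orders sum to 2 → 0 H
  atom 18 (O): bond orders sum to 2 → 0 H
Lipinski HBD = 1.
Acceptors: N atoms = 0, O atoms = 4 → HBA = 4.

1, 4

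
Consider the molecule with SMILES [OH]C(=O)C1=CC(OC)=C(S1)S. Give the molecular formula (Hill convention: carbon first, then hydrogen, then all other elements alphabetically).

Walk through each heavy atom and fill implicit hydrogens from standard valence (C 4, N 3, O 2, S 2, halogen 1):
  atom 1: O with explicit H count 1
  atom 2: C, bond orders sum to 4 (valence 4) → 0 H
  atom 3: O, bond orders sum to 2 (valence 2) → 0 H
  atom 4: C, bond orders sum to 4 (valence 4) → 0 H
  atom 5: C, bond orders sum to 3 (valence 4) → 1 H
  atom 6: C, bond orders sum to 4 (valence 4) → 0 H
  atom 7: O, bond orders sum to 2 (valence 2) → 0 H
  atom 8: C, bond orders sum to 1 (valence 4) → 3 H
  atom 9: C, bond orders sum to 4 (valence 4) → 0 H
  atom 10: S, bond orders sum to 2 (valence 2) → 0 H
  atom 11: S, bond orders sum to 1 (valence 2) → 1 H
Totals → C:6, H:6, O:3, S:2.
In Hill order: C6H6O3S2.

C6H6O3S2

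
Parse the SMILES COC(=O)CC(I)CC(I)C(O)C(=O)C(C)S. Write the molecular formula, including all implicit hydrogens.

C10H16I2O4S

Walk through each heavy atom and fill implicit hydrogens from standard valence (C 4, N 3, O 2, S 2, halogen 1):
  atom 1: C, bond orders sum to 1 (valence 4) → 3 H
  atom 2: O, bond orders sum to 2 (valence 2) → 0 H
  atom 3: C, bond orders sum to 4 (valence 4) → 0 H
  atom 4: O, bond orders sum to 2 (valence 2) → 0 H
  atom 5: C, bond orders sum to 2 (valence 4) → 2 H
  atom 6: C, bond orders sum to 3 (valence 4) → 1 H
  atom 7: I (halogen, monovalent) → 0 H
  atom 8: C, bond orders sum to 2 (valence 4) → 2 H
  atom 9: C, bond orders sum to 3 (valence 4) → 1 H
  atom 10: I (halogen, monovalent) → 0 H
  atom 11: C, bond orders sum to 3 (valence 4) → 1 H
  atom 12: O, bond orders sum to 1 (valence 2) → 1 H
  atom 13: C, bond orders sum to 4 (valence 4) → 0 H
  atom 14: O, bond orders sum to 2 (valence 2) → 0 H
  atom 15: C, bond orders sum to 3 (valence 4) → 1 H
  atom 16: C, bond orders sum to 1 (valence 4) → 3 H
  atom 17: S, bond orders sum to 1 (valence 2) → 1 H
Totals → C:10, H:16, I:2, O:4, S:1.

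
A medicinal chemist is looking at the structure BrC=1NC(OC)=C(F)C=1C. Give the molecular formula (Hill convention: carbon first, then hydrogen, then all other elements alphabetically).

C6H7BrFNO

Walk through each heavy atom and fill implicit hydrogens from standard valence (C 4, N 3, O 2, S 2, halogen 1):
  atom 1: Br (halogen, monovalent) → 0 H
  atom 2: C, bond orders sum to 4 (valence 4) → 0 H
  atom 3: N, bond orders sum to 2 (valence 3) → 1 H
  atom 4: C, bond orders sum to 4 (valence 4) → 0 H
  atom 5: O, bond orders sum to 2 (valence 2) → 0 H
  atom 6: C, bond orders sum to 1 (valence 4) → 3 H
  atom 7: C, bond orders sum to 4 (valence 4) → 0 H
  atom 8: F (halogen, monovalent) → 0 H
  atom 9: C, bond orders sum to 4 (valence 4) → 0 H
  atom 10: C, bond orders sum to 1 (valence 4) → 3 H
Totals → C:6, H:7, Br:1, F:1, N:1, O:1.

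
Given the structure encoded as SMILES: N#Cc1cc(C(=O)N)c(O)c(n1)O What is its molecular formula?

Walk through each heavy atom and fill implicit hydrogens from standard valence (C 4, N 3, O 2, S 2, halogen 1); for lowercase aromatic atoms, an aromatic c carries 1 H when it has two neighbours and 0 H with three, and aromatic n carries 0 H:
  atom 1: N, bond orders sum to 3 (valence 3) → 0 H
  atom 2: C, bond orders sum to 4 (valence 4) → 0 H
  atom 3: aromatic c, 3 neighbours → 0 H
  atom 4: aromatic c, 2 neighbours → 1 H
  atom 5: aromatic c, 3 neighbours → 0 H
  atom 6: C, bond orders sum to 4 (valence 4) → 0 H
  atom 7: O, bond orders sum to 2 (valence 2) → 0 H
  atom 8: N, bond orders sum to 1 (valence 3) → 2 H
  atom 9: aromatic c, 3 neighbours → 0 H
  atom 10: O, bond orders sum to 1 (valence 2) → 1 H
  atom 11: aromatic c, 3 neighbours → 0 H
  atom 12: aromatic n, 2 neighbours → 0 H
  atom 13: O, bond orders sum to 1 (valence 2) → 1 H
Totals → C:7, H:5, N:3, O:3.
In Hill order: C7H5N3O3.

C7H5N3O3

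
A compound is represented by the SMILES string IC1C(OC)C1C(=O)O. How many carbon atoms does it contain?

Count every carbon token in the SMILES (each C, including those in ring-closure positions and inside branches).
Carbon count: 5.

5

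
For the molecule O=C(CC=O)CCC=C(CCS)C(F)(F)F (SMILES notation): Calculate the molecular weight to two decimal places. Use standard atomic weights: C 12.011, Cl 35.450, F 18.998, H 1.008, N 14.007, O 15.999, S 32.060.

First, the molecular formula is C10H13F3O2S (counting implicit H from valence).
  C: 10 × 12.011 = 120.110
  F: 3 × 18.998 = 56.994
  H: 13 × 1.008 = 13.104
  O: 2 × 15.999 = 31.998
  S: 1 × 32.060 = 32.060
Sum: 10×12.011 + 3×18.998 + 13×1.008 + 2×15.999 + 1×32.060 = 254.266 → 254.27 g/mol.

254.27 g/mol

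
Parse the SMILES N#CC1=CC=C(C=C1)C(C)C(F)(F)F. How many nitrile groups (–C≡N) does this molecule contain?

1

The nitrile motif appears at heavy-atom position 2 in the SMILES.
Nitrile count: 1.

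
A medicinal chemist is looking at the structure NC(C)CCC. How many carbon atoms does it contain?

Count every carbon token in the SMILES (each C, including those in ring-closure positions and inside branches).
Carbon count: 5.

5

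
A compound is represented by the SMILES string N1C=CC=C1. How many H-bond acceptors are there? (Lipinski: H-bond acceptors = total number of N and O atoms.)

1

N atoms: 1; O atoms: 0.
Lipinski HBA = 1 + 0 = 1.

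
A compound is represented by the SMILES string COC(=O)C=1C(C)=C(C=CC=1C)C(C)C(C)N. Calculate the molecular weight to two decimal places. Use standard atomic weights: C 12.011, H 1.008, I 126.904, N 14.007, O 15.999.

First, the molecular formula is C14H21NO2 (counting implicit H from valence).
  C: 14 × 12.011 = 168.154
  H: 21 × 1.008 = 21.168
  N: 1 × 14.007 = 14.007
  O: 2 × 15.999 = 31.998
Sum: 14×12.011 + 21×1.008 + 1×14.007 + 2×15.999 = 235.327 → 235.33 g/mol.

235.33 g/mol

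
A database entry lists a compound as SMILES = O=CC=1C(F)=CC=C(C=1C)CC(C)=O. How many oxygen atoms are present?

Scan the SMILES for O atoms (remember two-letter symbols like Cl and Br are single atoms).
Oxygen count: 2.

2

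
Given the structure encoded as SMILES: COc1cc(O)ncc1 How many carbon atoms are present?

6

Count every carbon token in the SMILES (each C, including those in ring-closure positions and inside branches).
Carbon count: 6.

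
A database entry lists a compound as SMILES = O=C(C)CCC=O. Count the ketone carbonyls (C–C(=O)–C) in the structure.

1

The ketone motif appears at heavy-atom position 2 in the SMILES.
Other groups present: 1 aldehyde.
Ketone count: 1.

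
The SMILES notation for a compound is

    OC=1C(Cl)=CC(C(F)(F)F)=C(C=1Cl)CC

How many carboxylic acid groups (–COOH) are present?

0

Scan the SMILES for the carboxylic acid motif — none present.
Groups that are present: 1 hydroxyl.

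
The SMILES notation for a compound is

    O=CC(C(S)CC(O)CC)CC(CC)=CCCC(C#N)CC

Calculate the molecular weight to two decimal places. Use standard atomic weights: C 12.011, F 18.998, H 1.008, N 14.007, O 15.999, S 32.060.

First, the molecular formula is C18H31NO2S (counting implicit H from valence).
  C: 18 × 12.011 = 216.198
  H: 31 × 1.008 = 31.248
  N: 1 × 14.007 = 14.007
  O: 2 × 15.999 = 31.998
  S: 1 × 32.060 = 32.060
Sum: 18×12.011 + 31×1.008 + 1×14.007 + 2×15.999 + 1×32.060 = 325.511 → 325.51 g/mol.

325.51 g/mol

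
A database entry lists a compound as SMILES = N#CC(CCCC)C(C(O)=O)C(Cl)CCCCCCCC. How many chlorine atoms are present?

Scan the SMILES for Cl atoms (remember two-letter symbols like Cl and Br are single atoms).
Chlorine count: 1.

1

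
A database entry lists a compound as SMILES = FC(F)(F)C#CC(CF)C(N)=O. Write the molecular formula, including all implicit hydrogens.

Walk through each heavy atom and fill implicit hydrogens from standard valence (C 4, N 3, O 2, S 2, halogen 1):
  atom 1: F (halogen, monovalent) → 0 H
  atom 2: C, bond orders sum to 4 (valence 4) → 0 H
  atom 3: F (halogen, monovalent) → 0 H
  atom 4: F (halogen, monovalent) → 0 H
  atom 5: C, bond orders sum to 4 (valence 4) → 0 H
  atom 6: C, bond orders sum to 4 (valence 4) → 0 H
  atom 7: C, bond orders sum to 3 (valence 4) → 1 H
  atom 8: C, bond orders sum to 2 (valence 4) → 2 H
  atom 9: F (halogen, monovalent) → 0 H
  atom 10: C, bond orders sum to 4 (valence 4) → 0 H
  atom 11: N, bond orders sum to 1 (valence 3) → 2 H
  atom 12: O, bond orders sum to 2 (valence 2) → 0 H
Totals → C:6, H:5, F:4, N:1, O:1.
In Hill order: C6H5F4NO.

C6H5F4NO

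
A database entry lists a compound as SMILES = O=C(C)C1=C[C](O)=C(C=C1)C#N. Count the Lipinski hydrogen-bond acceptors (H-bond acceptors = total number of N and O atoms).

N atoms: 1; O atoms: 2.
Lipinski HBA = 1 + 2 = 3.

3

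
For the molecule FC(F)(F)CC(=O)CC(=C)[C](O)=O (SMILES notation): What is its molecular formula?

C7H7F3O3

Walk through each heavy atom and fill implicit hydrogens from standard valence (C 4, N 3, O 2, S 2, halogen 1):
  atom 1: F (halogen, monovalent) → 0 H
  atom 2: C, bond orders sum to 4 (valence 4) → 0 H
  atom 3: F (halogen, monovalent) → 0 H
  atom 4: F (halogen, monovalent) → 0 H
  atom 5: C, bond orders sum to 2 (valence 4) → 2 H
  atom 6: C, bond orders sum to 4 (valence 4) → 0 H
  atom 7: O, bond orders sum to 2 (valence 2) → 0 H
  atom 8: C, bond orders sum to 2 (valence 4) → 2 H
  atom 9: C, bond orders sum to 4 (valence 4) → 0 H
  atom 10: C, bond orders sum to 2 (valence 4) → 2 H
  atom 11: C with explicit H count 0
  atom 12: O, bond orders sum to 1 (valence 2) → 1 H
  atom 13: O, bond orders sum to 2 (valence 2) → 0 H
Totals → C:7, H:7, F:3, O:3.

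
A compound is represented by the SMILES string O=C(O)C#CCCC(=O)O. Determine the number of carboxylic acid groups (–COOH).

2

The carboxylic acid motif appears at heavy-atom positions 2, 8 in the SMILES.
Other groups present: 1 alkyne.
Carboxylic acid count: 2.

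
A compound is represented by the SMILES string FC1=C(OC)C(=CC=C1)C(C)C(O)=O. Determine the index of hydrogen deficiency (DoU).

Molecular formula: C10H11FO3.
DoU = (2C + 2 + N − H − X) / 2, where X is the halogen count and O/S are ignored.
    = (2·10 + 2 + 0 − 11 − 1) / 2 = 10 / 2 = 5.

5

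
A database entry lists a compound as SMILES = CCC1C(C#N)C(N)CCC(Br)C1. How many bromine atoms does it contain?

Scan the SMILES for Br atoms (remember two-letter symbols like Cl and Br are single atoms).
Bromine count: 1.

1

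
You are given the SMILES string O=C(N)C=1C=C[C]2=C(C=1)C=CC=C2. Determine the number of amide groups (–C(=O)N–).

The amide motif appears at heavy-atom position 2 in the SMILES.
Amide count: 1.

1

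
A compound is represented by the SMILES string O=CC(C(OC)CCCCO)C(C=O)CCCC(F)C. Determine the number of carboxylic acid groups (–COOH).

Scan the SMILES for the carboxylic acid motif — none present.
Groups that are present: 2 aldehyde, 1 ether, 1 hydroxyl.

0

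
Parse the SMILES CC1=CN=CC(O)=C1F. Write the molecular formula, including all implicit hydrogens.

C6H6FNO

Walk through each heavy atom and fill implicit hydrogens from standard valence (C 4, N 3, O 2, S 2, halogen 1):
  atom 1: C, bond orders sum to 1 (valence 4) → 3 H
  atom 2: C, bond orders sum to 4 (valence 4) → 0 H
  atom 3: C, bond orders sum to 3 (valence 4) → 1 H
  atom 4: N, bond orders sum to 3 (valence 3) → 0 H
  atom 5: C, bond orders sum to 3 (valence 4) → 1 H
  atom 6: C, bond orders sum to 4 (valence 4) → 0 H
  atom 7: O, bond orders sum to 1 (valence 2) → 1 H
  atom 8: C, bond orders sum to 4 (valence 4) → 0 H
  atom 9: F (halogen, monovalent) → 0 H
Totals → C:6, H:6, F:1, N:1, O:1.
In Hill order: C6H6FNO.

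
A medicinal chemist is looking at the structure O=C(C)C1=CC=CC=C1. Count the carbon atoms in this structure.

Count every carbon token in the SMILES (each C, including those in ring-closure positions and inside branches).
Carbon count: 8.

8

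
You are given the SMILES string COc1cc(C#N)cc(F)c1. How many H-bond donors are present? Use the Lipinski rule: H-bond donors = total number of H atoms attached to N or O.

Donors: find every N or O and count the H atoms it carries.
  atom 2 (O): bond orders sum to 2 → 0 H
  atom 7 (N): bond orders sum to 3 → 0 H
Lipinski HBD = 0.

0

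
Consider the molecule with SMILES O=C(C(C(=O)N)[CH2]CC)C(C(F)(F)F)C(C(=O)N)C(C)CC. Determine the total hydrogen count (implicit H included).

23

Walk through each heavy atom and fill implicit hydrogens from standard valence (C 4, N 3, O 2, S 2, halogen 1):
  atom 1: O, bond orders sum to 2 (valence 2) → 0 H
  atom 2: C, bond orders sum to 4 (valence 4) → 0 H
  atom 3: C, bond orders sum to 3 (valence 4) → 1 H
  atom 4: C, bond orders sum to 4 (valence 4) → 0 H
  atom 5: O, bond orders sum to 2 (valence 2) → 0 H
  atom 6: N, bond orders sum to 1 (valence 3) → 2 H
  atom 7: C with explicit H count 2
  atom 8: C, bond orders sum to 2 (valence 4) → 2 H
  atom 9: C, bond orders sum to 1 (valence 4) → 3 H
  atom 10: C, bond orders sum to 3 (valence 4) → 1 H
  atom 11: C, bond orders sum to 4 (valence 4) → 0 H
  atom 12: F (halogen, monovalent) → 0 H
  atom 13: F (halogen, monovalent) → 0 H
  atom 14: F (halogen, monovalent) → 0 H
  atom 15: C, bond orders sum to 3 (valence 4) → 1 H
  atom 16: C, bond orders sum to 4 (valence 4) → 0 H
  atom 17: O, bond orders sum to 2 (valence 2) → 0 H
  atom 18: N, bond orders sum to 1 (valence 3) → 2 H
  atom 19: C, bond orders sum to 3 (valence 4) → 1 H
  atom 20: C, bond orders sum to 1 (valence 4) → 3 H
  atom 21: C, bond orders sum to 2 (valence 4) → 2 H
  atom 22: C, bond orders sum to 1 (valence 4) → 3 H
Total hydrogens: 23.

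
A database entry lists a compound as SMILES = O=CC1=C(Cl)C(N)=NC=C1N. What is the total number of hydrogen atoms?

6

Walk through each heavy atom and fill implicit hydrogens from standard valence (C 4, N 3, O 2, S 2, halogen 1):
  atom 1: O, bond orders sum to 2 (valence 2) → 0 H
  atom 2: C, bond orders sum to 3 (valence 4) → 1 H
  atom 3: C, bond orders sum to 4 (valence 4) → 0 H
  atom 4: C, bond orders sum to 4 (valence 4) → 0 H
  atom 5: Cl (halogen, monovalent) → 0 H
  atom 6: C, bond orders sum to 4 (valence 4) → 0 H
  atom 7: N, bond orders sum to 1 (valence 3) → 2 H
  atom 8: N, bond orders sum to 3 (valence 3) → 0 H
  atom 9: C, bond orders sum to 3 (valence 4) → 1 H
  atom 10: C, bond orders sum to 4 (valence 4) → 0 H
  atom 11: N, bond orders sum to 1 (valence 3) → 2 H
Total hydrogens: 6.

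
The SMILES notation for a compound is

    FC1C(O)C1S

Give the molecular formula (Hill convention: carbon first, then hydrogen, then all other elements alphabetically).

Walk through each heavy atom and fill implicit hydrogens from standard valence (C 4, N 3, O 2, S 2, halogen 1):
  atom 1: F (halogen, monovalent) → 0 H
  atom 2: C, bond orders sum to 3 (valence 4) → 1 H
  atom 3: C, bond orders sum to 3 (valence 4) → 1 H
  atom 4: O, bond orders sum to 1 (valence 2) → 1 H
  atom 5: C, bond orders sum to 3 (valence 4) → 1 H
  atom 6: S, bond orders sum to 1 (valence 2) → 1 H
Totals → C:3, H:5, F:1, O:1, S:1.
In Hill order: C3H5FOS.

C3H5FOS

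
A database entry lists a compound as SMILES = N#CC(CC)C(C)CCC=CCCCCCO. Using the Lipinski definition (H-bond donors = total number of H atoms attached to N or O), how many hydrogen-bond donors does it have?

Donors: find every N or O and count the H atoms it carries.
  atom 1 (N): bond orders sum to 3 → 0 H
  atom 17 (O): bond orders sum to 1 → 1 H
Lipinski HBD = 1.

1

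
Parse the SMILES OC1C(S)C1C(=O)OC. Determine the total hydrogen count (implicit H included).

Walk through each heavy atom and fill implicit hydrogens from standard valence (C 4, N 3, O 2, S 2, halogen 1):
  atom 1: O, bond orders sum to 1 (valence 2) → 1 H
  atom 2: C, bond orders sum to 3 (valence 4) → 1 H
  atom 3: C, bond orders sum to 3 (valence 4) → 1 H
  atom 4: S, bond orders sum to 1 (valence 2) → 1 H
  atom 5: C, bond orders sum to 3 (valence 4) → 1 H
  atom 6: C, bond orders sum to 4 (valence 4) → 0 H
  atom 7: O, bond orders sum to 2 (valence 2) → 0 H
  atom 8: O, bond orders sum to 2 (valence 2) → 0 H
  atom 9: C, bond orders sum to 1 (valence 4) → 3 H
Total hydrogens: 8.

8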